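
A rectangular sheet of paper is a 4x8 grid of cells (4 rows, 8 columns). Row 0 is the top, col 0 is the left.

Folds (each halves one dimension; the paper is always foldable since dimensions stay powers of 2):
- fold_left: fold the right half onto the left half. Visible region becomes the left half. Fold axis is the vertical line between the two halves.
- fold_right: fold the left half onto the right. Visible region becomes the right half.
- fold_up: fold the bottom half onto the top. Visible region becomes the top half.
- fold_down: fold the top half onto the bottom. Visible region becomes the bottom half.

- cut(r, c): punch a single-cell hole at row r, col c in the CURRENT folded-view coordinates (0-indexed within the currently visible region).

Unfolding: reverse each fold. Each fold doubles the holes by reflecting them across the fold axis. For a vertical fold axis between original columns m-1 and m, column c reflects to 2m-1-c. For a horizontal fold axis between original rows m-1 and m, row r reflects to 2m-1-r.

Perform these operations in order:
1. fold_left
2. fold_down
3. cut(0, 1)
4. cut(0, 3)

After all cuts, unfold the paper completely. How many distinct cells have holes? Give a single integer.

Op 1 fold_left: fold axis v@4; visible region now rows[0,4) x cols[0,4) = 4x4
Op 2 fold_down: fold axis h@2; visible region now rows[2,4) x cols[0,4) = 2x4
Op 3 cut(0, 1): punch at orig (2,1); cuts so far [(2, 1)]; region rows[2,4) x cols[0,4) = 2x4
Op 4 cut(0, 3): punch at orig (2,3); cuts so far [(2, 1), (2, 3)]; region rows[2,4) x cols[0,4) = 2x4
Unfold 1 (reflect across h@2): 4 holes -> [(1, 1), (1, 3), (2, 1), (2, 3)]
Unfold 2 (reflect across v@4): 8 holes -> [(1, 1), (1, 3), (1, 4), (1, 6), (2, 1), (2, 3), (2, 4), (2, 6)]

Answer: 8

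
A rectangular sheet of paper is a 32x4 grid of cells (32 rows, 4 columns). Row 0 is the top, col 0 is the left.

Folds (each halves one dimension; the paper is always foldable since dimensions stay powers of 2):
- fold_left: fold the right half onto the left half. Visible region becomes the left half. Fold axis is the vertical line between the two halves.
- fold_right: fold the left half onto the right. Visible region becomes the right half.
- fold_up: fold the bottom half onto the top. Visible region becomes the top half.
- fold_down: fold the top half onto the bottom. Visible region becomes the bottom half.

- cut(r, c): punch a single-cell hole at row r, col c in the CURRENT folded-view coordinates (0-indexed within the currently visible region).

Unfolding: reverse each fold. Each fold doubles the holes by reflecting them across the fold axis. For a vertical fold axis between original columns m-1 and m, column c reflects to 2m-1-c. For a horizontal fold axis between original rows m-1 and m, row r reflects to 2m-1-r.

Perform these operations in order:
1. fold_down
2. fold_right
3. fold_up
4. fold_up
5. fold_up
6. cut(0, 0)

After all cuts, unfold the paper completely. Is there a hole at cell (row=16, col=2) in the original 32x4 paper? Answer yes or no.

Op 1 fold_down: fold axis h@16; visible region now rows[16,32) x cols[0,4) = 16x4
Op 2 fold_right: fold axis v@2; visible region now rows[16,32) x cols[2,4) = 16x2
Op 3 fold_up: fold axis h@24; visible region now rows[16,24) x cols[2,4) = 8x2
Op 4 fold_up: fold axis h@20; visible region now rows[16,20) x cols[2,4) = 4x2
Op 5 fold_up: fold axis h@18; visible region now rows[16,18) x cols[2,4) = 2x2
Op 6 cut(0, 0): punch at orig (16,2); cuts so far [(16, 2)]; region rows[16,18) x cols[2,4) = 2x2
Unfold 1 (reflect across h@18): 2 holes -> [(16, 2), (19, 2)]
Unfold 2 (reflect across h@20): 4 holes -> [(16, 2), (19, 2), (20, 2), (23, 2)]
Unfold 3 (reflect across h@24): 8 holes -> [(16, 2), (19, 2), (20, 2), (23, 2), (24, 2), (27, 2), (28, 2), (31, 2)]
Unfold 4 (reflect across v@2): 16 holes -> [(16, 1), (16, 2), (19, 1), (19, 2), (20, 1), (20, 2), (23, 1), (23, 2), (24, 1), (24, 2), (27, 1), (27, 2), (28, 1), (28, 2), (31, 1), (31, 2)]
Unfold 5 (reflect across h@16): 32 holes -> [(0, 1), (0, 2), (3, 1), (3, 2), (4, 1), (4, 2), (7, 1), (7, 2), (8, 1), (8, 2), (11, 1), (11, 2), (12, 1), (12, 2), (15, 1), (15, 2), (16, 1), (16, 2), (19, 1), (19, 2), (20, 1), (20, 2), (23, 1), (23, 2), (24, 1), (24, 2), (27, 1), (27, 2), (28, 1), (28, 2), (31, 1), (31, 2)]
Holes: [(0, 1), (0, 2), (3, 1), (3, 2), (4, 1), (4, 2), (7, 1), (7, 2), (8, 1), (8, 2), (11, 1), (11, 2), (12, 1), (12, 2), (15, 1), (15, 2), (16, 1), (16, 2), (19, 1), (19, 2), (20, 1), (20, 2), (23, 1), (23, 2), (24, 1), (24, 2), (27, 1), (27, 2), (28, 1), (28, 2), (31, 1), (31, 2)]

Answer: yes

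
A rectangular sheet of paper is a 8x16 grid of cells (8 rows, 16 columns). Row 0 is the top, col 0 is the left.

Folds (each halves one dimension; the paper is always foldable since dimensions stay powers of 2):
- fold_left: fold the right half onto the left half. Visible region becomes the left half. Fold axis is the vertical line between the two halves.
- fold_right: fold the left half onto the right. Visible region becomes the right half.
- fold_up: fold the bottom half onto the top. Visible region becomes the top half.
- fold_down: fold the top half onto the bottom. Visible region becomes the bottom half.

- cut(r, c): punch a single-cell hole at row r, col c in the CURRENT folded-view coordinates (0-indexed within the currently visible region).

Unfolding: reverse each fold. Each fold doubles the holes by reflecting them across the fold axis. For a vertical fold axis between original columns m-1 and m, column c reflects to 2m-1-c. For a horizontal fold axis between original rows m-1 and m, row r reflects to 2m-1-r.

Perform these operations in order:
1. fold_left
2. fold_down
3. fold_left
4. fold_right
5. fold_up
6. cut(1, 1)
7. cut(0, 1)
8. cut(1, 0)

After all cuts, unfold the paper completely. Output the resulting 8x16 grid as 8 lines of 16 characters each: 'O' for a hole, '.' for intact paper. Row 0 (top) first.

Answer: O..OO..OO..OO..O
OOOOOOOOOOOOOOOO
OOOOOOOOOOOOOOOO
O..OO..OO..OO..O
O..OO..OO..OO..O
OOOOOOOOOOOOOOOO
OOOOOOOOOOOOOOOO
O..OO..OO..OO..O

Derivation:
Op 1 fold_left: fold axis v@8; visible region now rows[0,8) x cols[0,8) = 8x8
Op 2 fold_down: fold axis h@4; visible region now rows[4,8) x cols[0,8) = 4x8
Op 3 fold_left: fold axis v@4; visible region now rows[4,8) x cols[0,4) = 4x4
Op 4 fold_right: fold axis v@2; visible region now rows[4,8) x cols[2,4) = 4x2
Op 5 fold_up: fold axis h@6; visible region now rows[4,6) x cols[2,4) = 2x2
Op 6 cut(1, 1): punch at orig (5,3); cuts so far [(5, 3)]; region rows[4,6) x cols[2,4) = 2x2
Op 7 cut(0, 1): punch at orig (4,3); cuts so far [(4, 3), (5, 3)]; region rows[4,6) x cols[2,4) = 2x2
Op 8 cut(1, 0): punch at orig (5,2); cuts so far [(4, 3), (5, 2), (5, 3)]; region rows[4,6) x cols[2,4) = 2x2
Unfold 1 (reflect across h@6): 6 holes -> [(4, 3), (5, 2), (5, 3), (6, 2), (6, 3), (7, 3)]
Unfold 2 (reflect across v@2): 12 holes -> [(4, 0), (4, 3), (5, 0), (5, 1), (5, 2), (5, 3), (6, 0), (6, 1), (6, 2), (6, 3), (7, 0), (7, 3)]
Unfold 3 (reflect across v@4): 24 holes -> [(4, 0), (4, 3), (4, 4), (4, 7), (5, 0), (5, 1), (5, 2), (5, 3), (5, 4), (5, 5), (5, 6), (5, 7), (6, 0), (6, 1), (6, 2), (6, 3), (6, 4), (6, 5), (6, 6), (6, 7), (7, 0), (7, 3), (7, 4), (7, 7)]
Unfold 4 (reflect across h@4): 48 holes -> [(0, 0), (0, 3), (0, 4), (0, 7), (1, 0), (1, 1), (1, 2), (1, 3), (1, 4), (1, 5), (1, 6), (1, 7), (2, 0), (2, 1), (2, 2), (2, 3), (2, 4), (2, 5), (2, 6), (2, 7), (3, 0), (3, 3), (3, 4), (3, 7), (4, 0), (4, 3), (4, 4), (4, 7), (5, 0), (5, 1), (5, 2), (5, 3), (5, 4), (5, 5), (5, 6), (5, 7), (6, 0), (6, 1), (6, 2), (6, 3), (6, 4), (6, 5), (6, 6), (6, 7), (7, 0), (7, 3), (7, 4), (7, 7)]
Unfold 5 (reflect across v@8): 96 holes -> [(0, 0), (0, 3), (0, 4), (0, 7), (0, 8), (0, 11), (0, 12), (0, 15), (1, 0), (1, 1), (1, 2), (1, 3), (1, 4), (1, 5), (1, 6), (1, 7), (1, 8), (1, 9), (1, 10), (1, 11), (1, 12), (1, 13), (1, 14), (1, 15), (2, 0), (2, 1), (2, 2), (2, 3), (2, 4), (2, 5), (2, 6), (2, 7), (2, 8), (2, 9), (2, 10), (2, 11), (2, 12), (2, 13), (2, 14), (2, 15), (3, 0), (3, 3), (3, 4), (3, 7), (3, 8), (3, 11), (3, 12), (3, 15), (4, 0), (4, 3), (4, 4), (4, 7), (4, 8), (4, 11), (4, 12), (4, 15), (5, 0), (5, 1), (5, 2), (5, 3), (5, 4), (5, 5), (5, 6), (5, 7), (5, 8), (5, 9), (5, 10), (5, 11), (5, 12), (5, 13), (5, 14), (5, 15), (6, 0), (6, 1), (6, 2), (6, 3), (6, 4), (6, 5), (6, 6), (6, 7), (6, 8), (6, 9), (6, 10), (6, 11), (6, 12), (6, 13), (6, 14), (6, 15), (7, 0), (7, 3), (7, 4), (7, 7), (7, 8), (7, 11), (7, 12), (7, 15)]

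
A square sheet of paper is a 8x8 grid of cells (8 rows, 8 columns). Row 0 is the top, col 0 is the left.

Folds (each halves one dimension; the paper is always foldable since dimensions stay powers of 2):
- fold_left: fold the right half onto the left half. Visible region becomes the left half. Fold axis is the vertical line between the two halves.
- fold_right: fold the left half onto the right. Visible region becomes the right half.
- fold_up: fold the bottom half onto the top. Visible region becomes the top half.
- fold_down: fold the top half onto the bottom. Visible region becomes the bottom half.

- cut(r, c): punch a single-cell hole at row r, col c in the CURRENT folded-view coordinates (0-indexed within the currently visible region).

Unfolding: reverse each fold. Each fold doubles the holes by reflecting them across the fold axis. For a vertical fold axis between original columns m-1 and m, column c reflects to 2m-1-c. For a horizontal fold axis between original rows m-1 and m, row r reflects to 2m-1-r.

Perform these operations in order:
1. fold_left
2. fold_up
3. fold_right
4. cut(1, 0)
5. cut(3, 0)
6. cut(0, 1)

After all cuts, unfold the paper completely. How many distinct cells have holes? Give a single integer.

Answer: 24

Derivation:
Op 1 fold_left: fold axis v@4; visible region now rows[0,8) x cols[0,4) = 8x4
Op 2 fold_up: fold axis h@4; visible region now rows[0,4) x cols[0,4) = 4x4
Op 3 fold_right: fold axis v@2; visible region now rows[0,4) x cols[2,4) = 4x2
Op 4 cut(1, 0): punch at orig (1,2); cuts so far [(1, 2)]; region rows[0,4) x cols[2,4) = 4x2
Op 5 cut(3, 0): punch at orig (3,2); cuts so far [(1, 2), (3, 2)]; region rows[0,4) x cols[2,4) = 4x2
Op 6 cut(0, 1): punch at orig (0,3); cuts so far [(0, 3), (1, 2), (3, 2)]; region rows[0,4) x cols[2,4) = 4x2
Unfold 1 (reflect across v@2): 6 holes -> [(0, 0), (0, 3), (1, 1), (1, 2), (3, 1), (3, 2)]
Unfold 2 (reflect across h@4): 12 holes -> [(0, 0), (0, 3), (1, 1), (1, 2), (3, 1), (3, 2), (4, 1), (4, 2), (6, 1), (6, 2), (7, 0), (7, 3)]
Unfold 3 (reflect across v@4): 24 holes -> [(0, 0), (0, 3), (0, 4), (0, 7), (1, 1), (1, 2), (1, 5), (1, 6), (3, 1), (3, 2), (3, 5), (3, 6), (4, 1), (4, 2), (4, 5), (4, 6), (6, 1), (6, 2), (6, 5), (6, 6), (7, 0), (7, 3), (7, 4), (7, 7)]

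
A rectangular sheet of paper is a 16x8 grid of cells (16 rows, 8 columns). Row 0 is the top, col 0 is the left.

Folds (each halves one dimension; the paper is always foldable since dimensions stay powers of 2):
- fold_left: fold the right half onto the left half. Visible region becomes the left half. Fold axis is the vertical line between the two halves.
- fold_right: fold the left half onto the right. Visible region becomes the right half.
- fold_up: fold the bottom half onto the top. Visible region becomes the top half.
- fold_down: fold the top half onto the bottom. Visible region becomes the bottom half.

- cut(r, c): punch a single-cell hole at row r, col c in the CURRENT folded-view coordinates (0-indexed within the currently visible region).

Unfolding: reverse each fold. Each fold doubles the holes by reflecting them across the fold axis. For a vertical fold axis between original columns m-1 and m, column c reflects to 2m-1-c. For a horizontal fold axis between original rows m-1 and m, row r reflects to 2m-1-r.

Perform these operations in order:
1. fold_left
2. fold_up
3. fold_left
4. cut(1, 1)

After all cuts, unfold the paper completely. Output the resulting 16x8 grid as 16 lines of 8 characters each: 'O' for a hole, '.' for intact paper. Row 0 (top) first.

Answer: ........
.OO..OO.
........
........
........
........
........
........
........
........
........
........
........
........
.OO..OO.
........

Derivation:
Op 1 fold_left: fold axis v@4; visible region now rows[0,16) x cols[0,4) = 16x4
Op 2 fold_up: fold axis h@8; visible region now rows[0,8) x cols[0,4) = 8x4
Op 3 fold_left: fold axis v@2; visible region now rows[0,8) x cols[0,2) = 8x2
Op 4 cut(1, 1): punch at orig (1,1); cuts so far [(1, 1)]; region rows[0,8) x cols[0,2) = 8x2
Unfold 1 (reflect across v@2): 2 holes -> [(1, 1), (1, 2)]
Unfold 2 (reflect across h@8): 4 holes -> [(1, 1), (1, 2), (14, 1), (14, 2)]
Unfold 3 (reflect across v@4): 8 holes -> [(1, 1), (1, 2), (1, 5), (1, 6), (14, 1), (14, 2), (14, 5), (14, 6)]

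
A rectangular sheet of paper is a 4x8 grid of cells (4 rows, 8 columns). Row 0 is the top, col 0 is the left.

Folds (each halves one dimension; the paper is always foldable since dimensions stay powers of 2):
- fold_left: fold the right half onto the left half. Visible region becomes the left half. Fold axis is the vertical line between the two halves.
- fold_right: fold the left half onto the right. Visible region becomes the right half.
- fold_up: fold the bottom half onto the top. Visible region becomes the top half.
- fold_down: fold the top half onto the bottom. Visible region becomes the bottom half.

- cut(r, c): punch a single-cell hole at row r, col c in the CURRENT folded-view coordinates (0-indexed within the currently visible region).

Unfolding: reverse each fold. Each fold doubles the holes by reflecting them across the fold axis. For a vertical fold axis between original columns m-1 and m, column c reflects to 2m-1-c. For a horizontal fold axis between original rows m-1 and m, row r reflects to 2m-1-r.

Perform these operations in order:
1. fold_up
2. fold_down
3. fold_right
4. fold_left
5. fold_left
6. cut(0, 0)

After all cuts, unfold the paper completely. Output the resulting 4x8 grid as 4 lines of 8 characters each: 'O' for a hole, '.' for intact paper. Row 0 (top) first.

Answer: OOOOOOOO
OOOOOOOO
OOOOOOOO
OOOOOOOO

Derivation:
Op 1 fold_up: fold axis h@2; visible region now rows[0,2) x cols[0,8) = 2x8
Op 2 fold_down: fold axis h@1; visible region now rows[1,2) x cols[0,8) = 1x8
Op 3 fold_right: fold axis v@4; visible region now rows[1,2) x cols[4,8) = 1x4
Op 4 fold_left: fold axis v@6; visible region now rows[1,2) x cols[4,6) = 1x2
Op 5 fold_left: fold axis v@5; visible region now rows[1,2) x cols[4,5) = 1x1
Op 6 cut(0, 0): punch at orig (1,4); cuts so far [(1, 4)]; region rows[1,2) x cols[4,5) = 1x1
Unfold 1 (reflect across v@5): 2 holes -> [(1, 4), (1, 5)]
Unfold 2 (reflect across v@6): 4 holes -> [(1, 4), (1, 5), (1, 6), (1, 7)]
Unfold 3 (reflect across v@4): 8 holes -> [(1, 0), (1, 1), (1, 2), (1, 3), (1, 4), (1, 5), (1, 6), (1, 7)]
Unfold 4 (reflect across h@1): 16 holes -> [(0, 0), (0, 1), (0, 2), (0, 3), (0, 4), (0, 5), (0, 6), (0, 7), (1, 0), (1, 1), (1, 2), (1, 3), (1, 4), (1, 5), (1, 6), (1, 7)]
Unfold 5 (reflect across h@2): 32 holes -> [(0, 0), (0, 1), (0, 2), (0, 3), (0, 4), (0, 5), (0, 6), (0, 7), (1, 0), (1, 1), (1, 2), (1, 3), (1, 4), (1, 5), (1, 6), (1, 7), (2, 0), (2, 1), (2, 2), (2, 3), (2, 4), (2, 5), (2, 6), (2, 7), (3, 0), (3, 1), (3, 2), (3, 3), (3, 4), (3, 5), (3, 6), (3, 7)]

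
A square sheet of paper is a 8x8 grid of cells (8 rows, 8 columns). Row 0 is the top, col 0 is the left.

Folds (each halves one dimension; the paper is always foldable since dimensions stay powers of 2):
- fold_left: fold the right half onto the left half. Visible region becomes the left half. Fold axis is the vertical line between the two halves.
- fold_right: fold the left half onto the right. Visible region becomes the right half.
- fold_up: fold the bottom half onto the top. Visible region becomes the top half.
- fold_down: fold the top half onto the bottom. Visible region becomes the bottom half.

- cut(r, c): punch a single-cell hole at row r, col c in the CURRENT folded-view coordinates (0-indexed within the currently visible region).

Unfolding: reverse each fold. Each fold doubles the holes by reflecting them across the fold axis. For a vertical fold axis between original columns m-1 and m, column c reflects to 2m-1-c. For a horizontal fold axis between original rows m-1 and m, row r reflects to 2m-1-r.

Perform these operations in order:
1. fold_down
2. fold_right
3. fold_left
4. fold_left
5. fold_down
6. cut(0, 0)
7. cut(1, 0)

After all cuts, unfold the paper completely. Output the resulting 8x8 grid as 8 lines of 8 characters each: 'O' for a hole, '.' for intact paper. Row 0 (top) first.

Op 1 fold_down: fold axis h@4; visible region now rows[4,8) x cols[0,8) = 4x8
Op 2 fold_right: fold axis v@4; visible region now rows[4,8) x cols[4,8) = 4x4
Op 3 fold_left: fold axis v@6; visible region now rows[4,8) x cols[4,6) = 4x2
Op 4 fold_left: fold axis v@5; visible region now rows[4,8) x cols[4,5) = 4x1
Op 5 fold_down: fold axis h@6; visible region now rows[6,8) x cols[4,5) = 2x1
Op 6 cut(0, 0): punch at orig (6,4); cuts so far [(6, 4)]; region rows[6,8) x cols[4,5) = 2x1
Op 7 cut(1, 0): punch at orig (7,4); cuts so far [(6, 4), (7, 4)]; region rows[6,8) x cols[4,5) = 2x1
Unfold 1 (reflect across h@6): 4 holes -> [(4, 4), (5, 4), (6, 4), (7, 4)]
Unfold 2 (reflect across v@5): 8 holes -> [(4, 4), (4, 5), (5, 4), (5, 5), (6, 4), (6, 5), (7, 4), (7, 5)]
Unfold 3 (reflect across v@6): 16 holes -> [(4, 4), (4, 5), (4, 6), (4, 7), (5, 4), (5, 5), (5, 6), (5, 7), (6, 4), (6, 5), (6, 6), (6, 7), (7, 4), (7, 5), (7, 6), (7, 7)]
Unfold 4 (reflect across v@4): 32 holes -> [(4, 0), (4, 1), (4, 2), (4, 3), (4, 4), (4, 5), (4, 6), (4, 7), (5, 0), (5, 1), (5, 2), (5, 3), (5, 4), (5, 5), (5, 6), (5, 7), (6, 0), (6, 1), (6, 2), (6, 3), (6, 4), (6, 5), (6, 6), (6, 7), (7, 0), (7, 1), (7, 2), (7, 3), (7, 4), (7, 5), (7, 6), (7, 7)]
Unfold 5 (reflect across h@4): 64 holes -> [(0, 0), (0, 1), (0, 2), (0, 3), (0, 4), (0, 5), (0, 6), (0, 7), (1, 0), (1, 1), (1, 2), (1, 3), (1, 4), (1, 5), (1, 6), (1, 7), (2, 0), (2, 1), (2, 2), (2, 3), (2, 4), (2, 5), (2, 6), (2, 7), (3, 0), (3, 1), (3, 2), (3, 3), (3, 4), (3, 5), (3, 6), (3, 7), (4, 0), (4, 1), (4, 2), (4, 3), (4, 4), (4, 5), (4, 6), (4, 7), (5, 0), (5, 1), (5, 2), (5, 3), (5, 4), (5, 5), (5, 6), (5, 7), (6, 0), (6, 1), (6, 2), (6, 3), (6, 4), (6, 5), (6, 6), (6, 7), (7, 0), (7, 1), (7, 2), (7, 3), (7, 4), (7, 5), (7, 6), (7, 7)]

Answer: OOOOOOOO
OOOOOOOO
OOOOOOOO
OOOOOOOO
OOOOOOOO
OOOOOOOO
OOOOOOOO
OOOOOOOO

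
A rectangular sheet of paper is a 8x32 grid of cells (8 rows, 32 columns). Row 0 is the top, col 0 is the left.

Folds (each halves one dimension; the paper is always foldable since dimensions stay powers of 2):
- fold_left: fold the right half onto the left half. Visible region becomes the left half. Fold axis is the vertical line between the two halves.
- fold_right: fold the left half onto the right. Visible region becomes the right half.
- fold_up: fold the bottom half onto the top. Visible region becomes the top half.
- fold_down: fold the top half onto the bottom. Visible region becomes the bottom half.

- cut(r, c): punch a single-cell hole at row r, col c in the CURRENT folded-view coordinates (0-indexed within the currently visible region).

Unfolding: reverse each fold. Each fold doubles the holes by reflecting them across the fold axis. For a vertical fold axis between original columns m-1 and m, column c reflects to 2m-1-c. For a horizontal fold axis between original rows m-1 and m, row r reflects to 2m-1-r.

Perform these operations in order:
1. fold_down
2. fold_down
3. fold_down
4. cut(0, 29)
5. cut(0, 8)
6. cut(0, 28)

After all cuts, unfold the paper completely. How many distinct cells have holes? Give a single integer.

Answer: 24

Derivation:
Op 1 fold_down: fold axis h@4; visible region now rows[4,8) x cols[0,32) = 4x32
Op 2 fold_down: fold axis h@6; visible region now rows[6,8) x cols[0,32) = 2x32
Op 3 fold_down: fold axis h@7; visible region now rows[7,8) x cols[0,32) = 1x32
Op 4 cut(0, 29): punch at orig (7,29); cuts so far [(7, 29)]; region rows[7,8) x cols[0,32) = 1x32
Op 5 cut(0, 8): punch at orig (7,8); cuts so far [(7, 8), (7, 29)]; region rows[7,8) x cols[0,32) = 1x32
Op 6 cut(0, 28): punch at orig (7,28); cuts so far [(7, 8), (7, 28), (7, 29)]; region rows[7,8) x cols[0,32) = 1x32
Unfold 1 (reflect across h@7): 6 holes -> [(6, 8), (6, 28), (6, 29), (7, 8), (7, 28), (7, 29)]
Unfold 2 (reflect across h@6): 12 holes -> [(4, 8), (4, 28), (4, 29), (5, 8), (5, 28), (5, 29), (6, 8), (6, 28), (6, 29), (7, 8), (7, 28), (7, 29)]
Unfold 3 (reflect across h@4): 24 holes -> [(0, 8), (0, 28), (0, 29), (1, 8), (1, 28), (1, 29), (2, 8), (2, 28), (2, 29), (3, 8), (3, 28), (3, 29), (4, 8), (4, 28), (4, 29), (5, 8), (5, 28), (5, 29), (6, 8), (6, 28), (6, 29), (7, 8), (7, 28), (7, 29)]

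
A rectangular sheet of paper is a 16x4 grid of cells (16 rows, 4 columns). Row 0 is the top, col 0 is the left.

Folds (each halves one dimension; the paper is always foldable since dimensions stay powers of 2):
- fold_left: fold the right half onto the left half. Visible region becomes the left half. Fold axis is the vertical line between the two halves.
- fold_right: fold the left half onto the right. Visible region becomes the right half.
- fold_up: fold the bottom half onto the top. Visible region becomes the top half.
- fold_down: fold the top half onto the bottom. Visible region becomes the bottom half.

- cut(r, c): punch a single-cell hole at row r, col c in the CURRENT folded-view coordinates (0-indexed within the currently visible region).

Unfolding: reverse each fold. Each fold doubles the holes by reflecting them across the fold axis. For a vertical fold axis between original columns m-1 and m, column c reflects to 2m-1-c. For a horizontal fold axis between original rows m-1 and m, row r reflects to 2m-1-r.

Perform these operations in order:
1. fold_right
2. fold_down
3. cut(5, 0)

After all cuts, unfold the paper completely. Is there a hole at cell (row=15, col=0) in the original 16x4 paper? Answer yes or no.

Answer: no

Derivation:
Op 1 fold_right: fold axis v@2; visible region now rows[0,16) x cols[2,4) = 16x2
Op 2 fold_down: fold axis h@8; visible region now rows[8,16) x cols[2,4) = 8x2
Op 3 cut(5, 0): punch at orig (13,2); cuts so far [(13, 2)]; region rows[8,16) x cols[2,4) = 8x2
Unfold 1 (reflect across h@8): 2 holes -> [(2, 2), (13, 2)]
Unfold 2 (reflect across v@2): 4 holes -> [(2, 1), (2, 2), (13, 1), (13, 2)]
Holes: [(2, 1), (2, 2), (13, 1), (13, 2)]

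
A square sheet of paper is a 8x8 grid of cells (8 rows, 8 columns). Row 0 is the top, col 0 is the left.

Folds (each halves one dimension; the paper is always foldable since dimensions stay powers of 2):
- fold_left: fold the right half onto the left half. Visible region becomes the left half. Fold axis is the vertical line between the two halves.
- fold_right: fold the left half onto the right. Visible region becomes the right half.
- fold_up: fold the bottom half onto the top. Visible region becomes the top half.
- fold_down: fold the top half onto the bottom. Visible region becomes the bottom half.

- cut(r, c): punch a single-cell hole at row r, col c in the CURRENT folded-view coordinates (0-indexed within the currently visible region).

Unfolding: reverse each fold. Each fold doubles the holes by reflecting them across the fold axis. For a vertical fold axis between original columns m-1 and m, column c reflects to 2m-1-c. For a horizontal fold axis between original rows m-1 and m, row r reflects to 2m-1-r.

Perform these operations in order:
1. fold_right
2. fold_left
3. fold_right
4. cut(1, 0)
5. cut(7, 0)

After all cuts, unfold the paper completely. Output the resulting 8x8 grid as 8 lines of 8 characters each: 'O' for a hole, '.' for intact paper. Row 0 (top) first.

Answer: ........
OOOOOOOO
........
........
........
........
........
OOOOOOOO

Derivation:
Op 1 fold_right: fold axis v@4; visible region now rows[0,8) x cols[4,8) = 8x4
Op 2 fold_left: fold axis v@6; visible region now rows[0,8) x cols[4,6) = 8x2
Op 3 fold_right: fold axis v@5; visible region now rows[0,8) x cols[5,6) = 8x1
Op 4 cut(1, 0): punch at orig (1,5); cuts so far [(1, 5)]; region rows[0,8) x cols[5,6) = 8x1
Op 5 cut(7, 0): punch at orig (7,5); cuts so far [(1, 5), (7, 5)]; region rows[0,8) x cols[5,6) = 8x1
Unfold 1 (reflect across v@5): 4 holes -> [(1, 4), (1, 5), (7, 4), (7, 5)]
Unfold 2 (reflect across v@6): 8 holes -> [(1, 4), (1, 5), (1, 6), (1, 7), (7, 4), (7, 5), (7, 6), (7, 7)]
Unfold 3 (reflect across v@4): 16 holes -> [(1, 0), (1, 1), (1, 2), (1, 3), (1, 4), (1, 5), (1, 6), (1, 7), (7, 0), (7, 1), (7, 2), (7, 3), (7, 4), (7, 5), (7, 6), (7, 7)]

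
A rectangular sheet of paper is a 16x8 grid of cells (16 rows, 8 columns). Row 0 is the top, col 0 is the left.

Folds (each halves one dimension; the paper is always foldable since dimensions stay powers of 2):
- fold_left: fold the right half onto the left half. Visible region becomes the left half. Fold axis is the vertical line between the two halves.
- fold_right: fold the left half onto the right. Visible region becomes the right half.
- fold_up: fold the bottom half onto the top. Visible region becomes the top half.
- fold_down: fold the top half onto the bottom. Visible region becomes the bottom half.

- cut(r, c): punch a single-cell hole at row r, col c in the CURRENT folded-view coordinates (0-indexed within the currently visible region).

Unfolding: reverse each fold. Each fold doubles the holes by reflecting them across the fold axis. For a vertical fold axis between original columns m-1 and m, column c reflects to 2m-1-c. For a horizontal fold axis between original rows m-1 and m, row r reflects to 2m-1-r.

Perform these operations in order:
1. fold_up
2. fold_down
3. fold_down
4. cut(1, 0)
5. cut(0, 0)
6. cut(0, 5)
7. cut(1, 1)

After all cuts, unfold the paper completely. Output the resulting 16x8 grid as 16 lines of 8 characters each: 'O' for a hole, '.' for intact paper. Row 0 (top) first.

Answer: OO......
O....O..
O....O..
OO......
OO......
O....O..
O....O..
OO......
OO......
O....O..
O....O..
OO......
OO......
O....O..
O....O..
OO......

Derivation:
Op 1 fold_up: fold axis h@8; visible region now rows[0,8) x cols[0,8) = 8x8
Op 2 fold_down: fold axis h@4; visible region now rows[4,8) x cols[0,8) = 4x8
Op 3 fold_down: fold axis h@6; visible region now rows[6,8) x cols[0,8) = 2x8
Op 4 cut(1, 0): punch at orig (7,0); cuts so far [(7, 0)]; region rows[6,8) x cols[0,8) = 2x8
Op 5 cut(0, 0): punch at orig (6,0); cuts so far [(6, 0), (7, 0)]; region rows[6,8) x cols[0,8) = 2x8
Op 6 cut(0, 5): punch at orig (6,5); cuts so far [(6, 0), (6, 5), (7, 0)]; region rows[6,8) x cols[0,8) = 2x8
Op 7 cut(1, 1): punch at orig (7,1); cuts so far [(6, 0), (6, 5), (7, 0), (7, 1)]; region rows[6,8) x cols[0,8) = 2x8
Unfold 1 (reflect across h@6): 8 holes -> [(4, 0), (4, 1), (5, 0), (5, 5), (6, 0), (6, 5), (7, 0), (7, 1)]
Unfold 2 (reflect across h@4): 16 holes -> [(0, 0), (0, 1), (1, 0), (1, 5), (2, 0), (2, 5), (3, 0), (3, 1), (4, 0), (4, 1), (5, 0), (5, 5), (6, 0), (6, 5), (7, 0), (7, 1)]
Unfold 3 (reflect across h@8): 32 holes -> [(0, 0), (0, 1), (1, 0), (1, 5), (2, 0), (2, 5), (3, 0), (3, 1), (4, 0), (4, 1), (5, 0), (5, 5), (6, 0), (6, 5), (7, 0), (7, 1), (8, 0), (8, 1), (9, 0), (9, 5), (10, 0), (10, 5), (11, 0), (11, 1), (12, 0), (12, 1), (13, 0), (13, 5), (14, 0), (14, 5), (15, 0), (15, 1)]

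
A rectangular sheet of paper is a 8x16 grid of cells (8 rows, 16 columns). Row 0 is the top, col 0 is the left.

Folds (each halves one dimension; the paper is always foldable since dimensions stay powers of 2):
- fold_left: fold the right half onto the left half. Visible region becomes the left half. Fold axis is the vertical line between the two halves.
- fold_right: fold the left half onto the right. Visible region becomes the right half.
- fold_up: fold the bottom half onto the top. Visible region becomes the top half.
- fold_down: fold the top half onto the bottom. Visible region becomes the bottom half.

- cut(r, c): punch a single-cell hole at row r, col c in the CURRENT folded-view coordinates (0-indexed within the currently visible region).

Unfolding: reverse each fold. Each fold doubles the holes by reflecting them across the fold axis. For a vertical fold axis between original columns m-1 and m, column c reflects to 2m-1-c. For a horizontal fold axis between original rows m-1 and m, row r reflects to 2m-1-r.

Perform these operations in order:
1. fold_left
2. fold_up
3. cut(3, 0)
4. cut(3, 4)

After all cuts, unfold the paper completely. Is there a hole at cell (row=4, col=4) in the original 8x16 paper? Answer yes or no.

Op 1 fold_left: fold axis v@8; visible region now rows[0,8) x cols[0,8) = 8x8
Op 2 fold_up: fold axis h@4; visible region now rows[0,4) x cols[0,8) = 4x8
Op 3 cut(3, 0): punch at orig (3,0); cuts so far [(3, 0)]; region rows[0,4) x cols[0,8) = 4x8
Op 4 cut(3, 4): punch at orig (3,4); cuts so far [(3, 0), (3, 4)]; region rows[0,4) x cols[0,8) = 4x8
Unfold 1 (reflect across h@4): 4 holes -> [(3, 0), (3, 4), (4, 0), (4, 4)]
Unfold 2 (reflect across v@8): 8 holes -> [(3, 0), (3, 4), (3, 11), (3, 15), (4, 0), (4, 4), (4, 11), (4, 15)]
Holes: [(3, 0), (3, 4), (3, 11), (3, 15), (4, 0), (4, 4), (4, 11), (4, 15)]

Answer: yes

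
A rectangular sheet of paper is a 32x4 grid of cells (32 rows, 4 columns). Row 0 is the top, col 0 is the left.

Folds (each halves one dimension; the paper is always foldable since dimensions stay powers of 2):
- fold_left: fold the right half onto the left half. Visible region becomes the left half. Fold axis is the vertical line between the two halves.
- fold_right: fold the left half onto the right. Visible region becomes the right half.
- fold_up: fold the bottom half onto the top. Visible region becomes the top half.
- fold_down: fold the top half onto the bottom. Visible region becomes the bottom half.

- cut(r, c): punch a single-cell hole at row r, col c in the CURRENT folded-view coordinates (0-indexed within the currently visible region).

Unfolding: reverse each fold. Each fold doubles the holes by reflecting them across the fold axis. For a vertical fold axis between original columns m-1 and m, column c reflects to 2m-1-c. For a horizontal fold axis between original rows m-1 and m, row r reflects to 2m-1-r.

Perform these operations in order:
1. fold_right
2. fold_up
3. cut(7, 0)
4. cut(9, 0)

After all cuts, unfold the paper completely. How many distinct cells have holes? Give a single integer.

Op 1 fold_right: fold axis v@2; visible region now rows[0,32) x cols[2,4) = 32x2
Op 2 fold_up: fold axis h@16; visible region now rows[0,16) x cols[2,4) = 16x2
Op 3 cut(7, 0): punch at orig (7,2); cuts so far [(7, 2)]; region rows[0,16) x cols[2,4) = 16x2
Op 4 cut(9, 0): punch at orig (9,2); cuts so far [(7, 2), (9, 2)]; region rows[0,16) x cols[2,4) = 16x2
Unfold 1 (reflect across h@16): 4 holes -> [(7, 2), (9, 2), (22, 2), (24, 2)]
Unfold 2 (reflect across v@2): 8 holes -> [(7, 1), (7, 2), (9, 1), (9, 2), (22, 1), (22, 2), (24, 1), (24, 2)]

Answer: 8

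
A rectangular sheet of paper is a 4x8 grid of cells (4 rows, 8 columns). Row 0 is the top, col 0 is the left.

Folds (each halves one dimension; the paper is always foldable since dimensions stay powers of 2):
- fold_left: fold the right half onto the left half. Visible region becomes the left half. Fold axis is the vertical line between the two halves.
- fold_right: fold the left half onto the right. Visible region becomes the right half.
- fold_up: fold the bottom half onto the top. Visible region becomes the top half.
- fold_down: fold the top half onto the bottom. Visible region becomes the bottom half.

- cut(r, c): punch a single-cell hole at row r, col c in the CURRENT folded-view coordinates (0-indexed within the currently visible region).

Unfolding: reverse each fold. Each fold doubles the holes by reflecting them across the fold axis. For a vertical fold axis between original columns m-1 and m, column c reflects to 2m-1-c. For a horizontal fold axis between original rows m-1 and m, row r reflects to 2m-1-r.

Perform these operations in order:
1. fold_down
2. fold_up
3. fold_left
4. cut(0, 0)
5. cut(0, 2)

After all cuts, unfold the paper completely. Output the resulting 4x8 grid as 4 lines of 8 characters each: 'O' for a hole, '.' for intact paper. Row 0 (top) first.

Answer: O.O..O.O
O.O..O.O
O.O..O.O
O.O..O.O

Derivation:
Op 1 fold_down: fold axis h@2; visible region now rows[2,4) x cols[0,8) = 2x8
Op 2 fold_up: fold axis h@3; visible region now rows[2,3) x cols[0,8) = 1x8
Op 3 fold_left: fold axis v@4; visible region now rows[2,3) x cols[0,4) = 1x4
Op 4 cut(0, 0): punch at orig (2,0); cuts so far [(2, 0)]; region rows[2,3) x cols[0,4) = 1x4
Op 5 cut(0, 2): punch at orig (2,2); cuts so far [(2, 0), (2, 2)]; region rows[2,3) x cols[0,4) = 1x4
Unfold 1 (reflect across v@4): 4 holes -> [(2, 0), (2, 2), (2, 5), (2, 7)]
Unfold 2 (reflect across h@3): 8 holes -> [(2, 0), (2, 2), (2, 5), (2, 7), (3, 0), (3, 2), (3, 5), (3, 7)]
Unfold 3 (reflect across h@2): 16 holes -> [(0, 0), (0, 2), (0, 5), (0, 7), (1, 0), (1, 2), (1, 5), (1, 7), (2, 0), (2, 2), (2, 5), (2, 7), (3, 0), (3, 2), (3, 5), (3, 7)]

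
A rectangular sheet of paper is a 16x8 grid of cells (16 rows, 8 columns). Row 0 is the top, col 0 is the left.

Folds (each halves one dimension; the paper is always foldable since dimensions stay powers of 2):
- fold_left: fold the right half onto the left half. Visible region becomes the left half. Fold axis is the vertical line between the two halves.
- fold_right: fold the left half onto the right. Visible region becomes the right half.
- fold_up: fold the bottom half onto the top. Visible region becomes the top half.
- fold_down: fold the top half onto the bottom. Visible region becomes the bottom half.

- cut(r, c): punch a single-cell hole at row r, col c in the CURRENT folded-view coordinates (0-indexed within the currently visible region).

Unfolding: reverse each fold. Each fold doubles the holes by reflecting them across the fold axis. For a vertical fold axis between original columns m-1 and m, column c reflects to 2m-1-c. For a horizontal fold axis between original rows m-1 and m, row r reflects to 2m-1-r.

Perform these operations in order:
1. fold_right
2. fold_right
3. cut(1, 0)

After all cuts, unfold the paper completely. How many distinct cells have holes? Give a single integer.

Op 1 fold_right: fold axis v@4; visible region now rows[0,16) x cols[4,8) = 16x4
Op 2 fold_right: fold axis v@6; visible region now rows[0,16) x cols[6,8) = 16x2
Op 3 cut(1, 0): punch at orig (1,6); cuts so far [(1, 6)]; region rows[0,16) x cols[6,8) = 16x2
Unfold 1 (reflect across v@6): 2 holes -> [(1, 5), (1, 6)]
Unfold 2 (reflect across v@4): 4 holes -> [(1, 1), (1, 2), (1, 5), (1, 6)]

Answer: 4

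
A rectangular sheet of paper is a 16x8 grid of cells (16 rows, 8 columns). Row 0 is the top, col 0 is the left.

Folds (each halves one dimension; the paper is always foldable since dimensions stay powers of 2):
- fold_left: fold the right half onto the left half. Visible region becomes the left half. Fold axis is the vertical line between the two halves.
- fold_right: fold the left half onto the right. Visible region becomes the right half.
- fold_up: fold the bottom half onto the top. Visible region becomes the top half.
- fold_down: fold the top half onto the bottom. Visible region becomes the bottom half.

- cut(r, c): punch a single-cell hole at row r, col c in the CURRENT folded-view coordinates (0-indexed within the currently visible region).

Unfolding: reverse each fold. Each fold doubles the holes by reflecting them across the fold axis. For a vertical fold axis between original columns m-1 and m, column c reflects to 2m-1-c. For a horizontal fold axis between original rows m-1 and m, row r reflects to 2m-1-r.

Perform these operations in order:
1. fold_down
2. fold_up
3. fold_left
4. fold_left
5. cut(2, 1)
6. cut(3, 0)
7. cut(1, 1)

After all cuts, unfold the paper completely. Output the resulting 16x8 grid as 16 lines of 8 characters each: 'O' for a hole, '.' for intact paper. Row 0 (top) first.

Answer: ........
.OO..OO.
.OO..OO.
O..OO..O
O..OO..O
.OO..OO.
.OO..OO.
........
........
.OO..OO.
.OO..OO.
O..OO..O
O..OO..O
.OO..OO.
.OO..OO.
........

Derivation:
Op 1 fold_down: fold axis h@8; visible region now rows[8,16) x cols[0,8) = 8x8
Op 2 fold_up: fold axis h@12; visible region now rows[8,12) x cols[0,8) = 4x8
Op 3 fold_left: fold axis v@4; visible region now rows[8,12) x cols[0,4) = 4x4
Op 4 fold_left: fold axis v@2; visible region now rows[8,12) x cols[0,2) = 4x2
Op 5 cut(2, 1): punch at orig (10,1); cuts so far [(10, 1)]; region rows[8,12) x cols[0,2) = 4x2
Op 6 cut(3, 0): punch at orig (11,0); cuts so far [(10, 1), (11, 0)]; region rows[8,12) x cols[0,2) = 4x2
Op 7 cut(1, 1): punch at orig (9,1); cuts so far [(9, 1), (10, 1), (11, 0)]; region rows[8,12) x cols[0,2) = 4x2
Unfold 1 (reflect across v@2): 6 holes -> [(9, 1), (9, 2), (10, 1), (10, 2), (11, 0), (11, 3)]
Unfold 2 (reflect across v@4): 12 holes -> [(9, 1), (9, 2), (9, 5), (9, 6), (10, 1), (10, 2), (10, 5), (10, 6), (11, 0), (11, 3), (11, 4), (11, 7)]
Unfold 3 (reflect across h@12): 24 holes -> [(9, 1), (9, 2), (9, 5), (9, 6), (10, 1), (10, 2), (10, 5), (10, 6), (11, 0), (11, 3), (11, 4), (11, 7), (12, 0), (12, 3), (12, 4), (12, 7), (13, 1), (13, 2), (13, 5), (13, 6), (14, 1), (14, 2), (14, 5), (14, 6)]
Unfold 4 (reflect across h@8): 48 holes -> [(1, 1), (1, 2), (1, 5), (1, 6), (2, 1), (2, 2), (2, 5), (2, 6), (3, 0), (3, 3), (3, 4), (3, 7), (4, 0), (4, 3), (4, 4), (4, 7), (5, 1), (5, 2), (5, 5), (5, 6), (6, 1), (6, 2), (6, 5), (6, 6), (9, 1), (9, 2), (9, 5), (9, 6), (10, 1), (10, 2), (10, 5), (10, 6), (11, 0), (11, 3), (11, 4), (11, 7), (12, 0), (12, 3), (12, 4), (12, 7), (13, 1), (13, 2), (13, 5), (13, 6), (14, 1), (14, 2), (14, 5), (14, 6)]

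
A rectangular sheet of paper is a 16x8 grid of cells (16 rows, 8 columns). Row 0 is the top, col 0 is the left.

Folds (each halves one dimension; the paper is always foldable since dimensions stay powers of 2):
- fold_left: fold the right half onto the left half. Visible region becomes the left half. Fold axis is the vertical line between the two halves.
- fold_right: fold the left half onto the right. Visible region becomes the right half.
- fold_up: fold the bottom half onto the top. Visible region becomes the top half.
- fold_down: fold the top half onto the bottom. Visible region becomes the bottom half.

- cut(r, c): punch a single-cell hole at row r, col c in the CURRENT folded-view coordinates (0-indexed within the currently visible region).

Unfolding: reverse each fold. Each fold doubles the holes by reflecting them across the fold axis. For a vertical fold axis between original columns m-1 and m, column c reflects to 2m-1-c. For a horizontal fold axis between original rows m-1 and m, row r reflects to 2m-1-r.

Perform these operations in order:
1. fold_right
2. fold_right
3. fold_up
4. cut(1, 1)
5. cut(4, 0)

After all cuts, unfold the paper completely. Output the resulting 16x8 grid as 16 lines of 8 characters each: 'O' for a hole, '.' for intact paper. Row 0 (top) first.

Answer: ........
O..OO..O
........
........
.OO..OO.
........
........
........
........
........
........
.OO..OO.
........
........
O..OO..O
........

Derivation:
Op 1 fold_right: fold axis v@4; visible region now rows[0,16) x cols[4,8) = 16x4
Op 2 fold_right: fold axis v@6; visible region now rows[0,16) x cols[6,8) = 16x2
Op 3 fold_up: fold axis h@8; visible region now rows[0,8) x cols[6,8) = 8x2
Op 4 cut(1, 1): punch at orig (1,7); cuts so far [(1, 7)]; region rows[0,8) x cols[6,8) = 8x2
Op 5 cut(4, 0): punch at orig (4,6); cuts so far [(1, 7), (4, 6)]; region rows[0,8) x cols[6,8) = 8x2
Unfold 1 (reflect across h@8): 4 holes -> [(1, 7), (4, 6), (11, 6), (14, 7)]
Unfold 2 (reflect across v@6): 8 holes -> [(1, 4), (1, 7), (4, 5), (4, 6), (11, 5), (11, 6), (14, 4), (14, 7)]
Unfold 3 (reflect across v@4): 16 holes -> [(1, 0), (1, 3), (1, 4), (1, 7), (4, 1), (4, 2), (4, 5), (4, 6), (11, 1), (11, 2), (11, 5), (11, 6), (14, 0), (14, 3), (14, 4), (14, 7)]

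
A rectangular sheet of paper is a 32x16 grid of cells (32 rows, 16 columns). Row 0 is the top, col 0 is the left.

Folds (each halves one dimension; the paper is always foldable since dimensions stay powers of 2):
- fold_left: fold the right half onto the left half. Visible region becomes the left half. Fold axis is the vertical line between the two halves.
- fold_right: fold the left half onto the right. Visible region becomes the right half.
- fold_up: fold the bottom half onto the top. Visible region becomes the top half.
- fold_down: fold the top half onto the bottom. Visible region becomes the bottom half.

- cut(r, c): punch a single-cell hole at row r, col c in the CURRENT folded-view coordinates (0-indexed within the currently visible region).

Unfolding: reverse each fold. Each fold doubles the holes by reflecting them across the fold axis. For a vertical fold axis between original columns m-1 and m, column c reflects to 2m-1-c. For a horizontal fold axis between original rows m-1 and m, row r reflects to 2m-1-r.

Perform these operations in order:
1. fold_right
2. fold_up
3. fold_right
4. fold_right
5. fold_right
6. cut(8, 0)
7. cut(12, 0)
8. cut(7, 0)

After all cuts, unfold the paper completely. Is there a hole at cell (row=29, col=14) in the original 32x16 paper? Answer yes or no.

Answer: no

Derivation:
Op 1 fold_right: fold axis v@8; visible region now rows[0,32) x cols[8,16) = 32x8
Op 2 fold_up: fold axis h@16; visible region now rows[0,16) x cols[8,16) = 16x8
Op 3 fold_right: fold axis v@12; visible region now rows[0,16) x cols[12,16) = 16x4
Op 4 fold_right: fold axis v@14; visible region now rows[0,16) x cols[14,16) = 16x2
Op 5 fold_right: fold axis v@15; visible region now rows[0,16) x cols[15,16) = 16x1
Op 6 cut(8, 0): punch at orig (8,15); cuts so far [(8, 15)]; region rows[0,16) x cols[15,16) = 16x1
Op 7 cut(12, 0): punch at orig (12,15); cuts so far [(8, 15), (12, 15)]; region rows[0,16) x cols[15,16) = 16x1
Op 8 cut(7, 0): punch at orig (7,15); cuts so far [(7, 15), (8, 15), (12, 15)]; region rows[0,16) x cols[15,16) = 16x1
Unfold 1 (reflect across v@15): 6 holes -> [(7, 14), (7, 15), (8, 14), (8, 15), (12, 14), (12, 15)]
Unfold 2 (reflect across v@14): 12 holes -> [(7, 12), (7, 13), (7, 14), (7, 15), (8, 12), (8, 13), (8, 14), (8, 15), (12, 12), (12, 13), (12, 14), (12, 15)]
Unfold 3 (reflect across v@12): 24 holes -> [(7, 8), (7, 9), (7, 10), (7, 11), (7, 12), (7, 13), (7, 14), (7, 15), (8, 8), (8, 9), (8, 10), (8, 11), (8, 12), (8, 13), (8, 14), (8, 15), (12, 8), (12, 9), (12, 10), (12, 11), (12, 12), (12, 13), (12, 14), (12, 15)]
Unfold 4 (reflect across h@16): 48 holes -> [(7, 8), (7, 9), (7, 10), (7, 11), (7, 12), (7, 13), (7, 14), (7, 15), (8, 8), (8, 9), (8, 10), (8, 11), (8, 12), (8, 13), (8, 14), (8, 15), (12, 8), (12, 9), (12, 10), (12, 11), (12, 12), (12, 13), (12, 14), (12, 15), (19, 8), (19, 9), (19, 10), (19, 11), (19, 12), (19, 13), (19, 14), (19, 15), (23, 8), (23, 9), (23, 10), (23, 11), (23, 12), (23, 13), (23, 14), (23, 15), (24, 8), (24, 9), (24, 10), (24, 11), (24, 12), (24, 13), (24, 14), (24, 15)]
Unfold 5 (reflect across v@8): 96 holes -> [(7, 0), (7, 1), (7, 2), (7, 3), (7, 4), (7, 5), (7, 6), (7, 7), (7, 8), (7, 9), (7, 10), (7, 11), (7, 12), (7, 13), (7, 14), (7, 15), (8, 0), (8, 1), (8, 2), (8, 3), (8, 4), (8, 5), (8, 6), (8, 7), (8, 8), (8, 9), (8, 10), (8, 11), (8, 12), (8, 13), (8, 14), (8, 15), (12, 0), (12, 1), (12, 2), (12, 3), (12, 4), (12, 5), (12, 6), (12, 7), (12, 8), (12, 9), (12, 10), (12, 11), (12, 12), (12, 13), (12, 14), (12, 15), (19, 0), (19, 1), (19, 2), (19, 3), (19, 4), (19, 5), (19, 6), (19, 7), (19, 8), (19, 9), (19, 10), (19, 11), (19, 12), (19, 13), (19, 14), (19, 15), (23, 0), (23, 1), (23, 2), (23, 3), (23, 4), (23, 5), (23, 6), (23, 7), (23, 8), (23, 9), (23, 10), (23, 11), (23, 12), (23, 13), (23, 14), (23, 15), (24, 0), (24, 1), (24, 2), (24, 3), (24, 4), (24, 5), (24, 6), (24, 7), (24, 8), (24, 9), (24, 10), (24, 11), (24, 12), (24, 13), (24, 14), (24, 15)]
Holes: [(7, 0), (7, 1), (7, 2), (7, 3), (7, 4), (7, 5), (7, 6), (7, 7), (7, 8), (7, 9), (7, 10), (7, 11), (7, 12), (7, 13), (7, 14), (7, 15), (8, 0), (8, 1), (8, 2), (8, 3), (8, 4), (8, 5), (8, 6), (8, 7), (8, 8), (8, 9), (8, 10), (8, 11), (8, 12), (8, 13), (8, 14), (8, 15), (12, 0), (12, 1), (12, 2), (12, 3), (12, 4), (12, 5), (12, 6), (12, 7), (12, 8), (12, 9), (12, 10), (12, 11), (12, 12), (12, 13), (12, 14), (12, 15), (19, 0), (19, 1), (19, 2), (19, 3), (19, 4), (19, 5), (19, 6), (19, 7), (19, 8), (19, 9), (19, 10), (19, 11), (19, 12), (19, 13), (19, 14), (19, 15), (23, 0), (23, 1), (23, 2), (23, 3), (23, 4), (23, 5), (23, 6), (23, 7), (23, 8), (23, 9), (23, 10), (23, 11), (23, 12), (23, 13), (23, 14), (23, 15), (24, 0), (24, 1), (24, 2), (24, 3), (24, 4), (24, 5), (24, 6), (24, 7), (24, 8), (24, 9), (24, 10), (24, 11), (24, 12), (24, 13), (24, 14), (24, 15)]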